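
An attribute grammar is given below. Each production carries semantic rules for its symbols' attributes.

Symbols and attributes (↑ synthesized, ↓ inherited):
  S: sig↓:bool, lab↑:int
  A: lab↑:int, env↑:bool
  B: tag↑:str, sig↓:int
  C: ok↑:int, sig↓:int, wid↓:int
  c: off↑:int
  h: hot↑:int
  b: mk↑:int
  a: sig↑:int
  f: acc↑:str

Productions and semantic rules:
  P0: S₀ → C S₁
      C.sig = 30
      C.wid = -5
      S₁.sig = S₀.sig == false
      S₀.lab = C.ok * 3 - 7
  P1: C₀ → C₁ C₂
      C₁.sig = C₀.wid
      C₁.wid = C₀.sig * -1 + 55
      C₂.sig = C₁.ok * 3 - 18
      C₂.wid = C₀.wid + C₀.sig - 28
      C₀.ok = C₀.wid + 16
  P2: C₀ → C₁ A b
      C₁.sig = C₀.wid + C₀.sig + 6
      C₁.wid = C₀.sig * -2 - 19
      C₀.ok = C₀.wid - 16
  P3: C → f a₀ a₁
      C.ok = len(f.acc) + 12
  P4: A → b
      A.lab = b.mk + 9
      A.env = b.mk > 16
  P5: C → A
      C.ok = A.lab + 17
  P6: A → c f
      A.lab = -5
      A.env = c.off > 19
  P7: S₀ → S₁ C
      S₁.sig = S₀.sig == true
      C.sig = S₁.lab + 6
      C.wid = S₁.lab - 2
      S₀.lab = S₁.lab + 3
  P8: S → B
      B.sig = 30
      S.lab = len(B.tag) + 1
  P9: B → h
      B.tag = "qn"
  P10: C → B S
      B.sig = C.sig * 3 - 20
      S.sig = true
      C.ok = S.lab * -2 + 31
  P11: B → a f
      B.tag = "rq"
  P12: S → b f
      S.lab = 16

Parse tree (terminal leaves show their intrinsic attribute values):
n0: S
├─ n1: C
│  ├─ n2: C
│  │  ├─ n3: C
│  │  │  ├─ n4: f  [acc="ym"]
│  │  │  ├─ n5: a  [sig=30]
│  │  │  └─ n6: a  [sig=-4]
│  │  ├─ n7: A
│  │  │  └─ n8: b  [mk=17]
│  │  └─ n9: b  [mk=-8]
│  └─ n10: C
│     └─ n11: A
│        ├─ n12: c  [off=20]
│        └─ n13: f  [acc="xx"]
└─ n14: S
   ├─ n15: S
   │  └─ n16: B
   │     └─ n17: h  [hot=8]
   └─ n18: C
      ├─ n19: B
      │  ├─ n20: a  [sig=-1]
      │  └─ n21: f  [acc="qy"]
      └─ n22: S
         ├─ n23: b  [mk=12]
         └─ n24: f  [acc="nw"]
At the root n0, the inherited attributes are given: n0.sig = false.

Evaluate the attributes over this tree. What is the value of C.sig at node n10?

9

1. n0.sig = false  [given at root]
2. n1.sig = 30  [30]
3. n1.wid = -5  [-5]
4. n2.sig = -5  [C₀.wid]
5. n2.wid = 25  [C₀.sig * -1 + 55]
6. n3.sig = 26  [C₀.wid + C₀.sig + 6]
7. n3.wid = -9  [C₀.sig * -2 - 19]
8. n4.acc = "ym"  [terminal]
9. n5.sig = 30  [terminal]
10. n6.sig = -4  [terminal]
11. n3.ok = 14  [len(f.acc) + 12]
12. n8.mk = 17  [terminal]
13. n7.lab = 26  [b.mk + 9]
14. n7.env = true  [b.mk > 16]
15. n9.mk = -8  [terminal]
16. n2.ok = 9  [C₀.wid - 16]
17. n10.sig = 9  [C₁.ok * 3 - 18]
18. n10.wid = -3  [C₀.wid + C₀.sig - 28]
19. n12.off = 20  [terminal]
20. n13.acc = "xx"  [terminal]
21. n11.lab = -5  [-5]
22. n11.env = true  [c.off > 19]
23. n10.ok = 12  [A.lab + 17]
24. n1.ok = 11  [C₀.wid + 16]
25. n14.sig = true  [S₀.sig == false]
26. n15.sig = true  [S₀.sig == true]
27. n16.sig = 30  [30]
28. n17.hot = 8  [terminal]
29. n16.tag = "qn"  ["qn"]
30. n15.lab = 3  [len(B.tag) + 1]
31. n18.sig = 9  [S₁.lab + 6]
32. n18.wid = 1  [S₁.lab - 2]
33. n19.sig = 7  [C.sig * 3 - 20]
34. n20.sig = -1  [terminal]
35. n21.acc = "qy"  [terminal]
36. n19.tag = "rq"  ["rq"]
37. n22.sig = true  [true]
38. n23.mk = 12  [terminal]
39. n24.acc = "nw"  [terminal]
40. n22.lab = 16  [16]
41. n18.ok = -1  [S.lab * -2 + 31]
42. n14.lab = 6  [S₁.lab + 3]
43. n0.lab = 26  [C.ok * 3 - 7]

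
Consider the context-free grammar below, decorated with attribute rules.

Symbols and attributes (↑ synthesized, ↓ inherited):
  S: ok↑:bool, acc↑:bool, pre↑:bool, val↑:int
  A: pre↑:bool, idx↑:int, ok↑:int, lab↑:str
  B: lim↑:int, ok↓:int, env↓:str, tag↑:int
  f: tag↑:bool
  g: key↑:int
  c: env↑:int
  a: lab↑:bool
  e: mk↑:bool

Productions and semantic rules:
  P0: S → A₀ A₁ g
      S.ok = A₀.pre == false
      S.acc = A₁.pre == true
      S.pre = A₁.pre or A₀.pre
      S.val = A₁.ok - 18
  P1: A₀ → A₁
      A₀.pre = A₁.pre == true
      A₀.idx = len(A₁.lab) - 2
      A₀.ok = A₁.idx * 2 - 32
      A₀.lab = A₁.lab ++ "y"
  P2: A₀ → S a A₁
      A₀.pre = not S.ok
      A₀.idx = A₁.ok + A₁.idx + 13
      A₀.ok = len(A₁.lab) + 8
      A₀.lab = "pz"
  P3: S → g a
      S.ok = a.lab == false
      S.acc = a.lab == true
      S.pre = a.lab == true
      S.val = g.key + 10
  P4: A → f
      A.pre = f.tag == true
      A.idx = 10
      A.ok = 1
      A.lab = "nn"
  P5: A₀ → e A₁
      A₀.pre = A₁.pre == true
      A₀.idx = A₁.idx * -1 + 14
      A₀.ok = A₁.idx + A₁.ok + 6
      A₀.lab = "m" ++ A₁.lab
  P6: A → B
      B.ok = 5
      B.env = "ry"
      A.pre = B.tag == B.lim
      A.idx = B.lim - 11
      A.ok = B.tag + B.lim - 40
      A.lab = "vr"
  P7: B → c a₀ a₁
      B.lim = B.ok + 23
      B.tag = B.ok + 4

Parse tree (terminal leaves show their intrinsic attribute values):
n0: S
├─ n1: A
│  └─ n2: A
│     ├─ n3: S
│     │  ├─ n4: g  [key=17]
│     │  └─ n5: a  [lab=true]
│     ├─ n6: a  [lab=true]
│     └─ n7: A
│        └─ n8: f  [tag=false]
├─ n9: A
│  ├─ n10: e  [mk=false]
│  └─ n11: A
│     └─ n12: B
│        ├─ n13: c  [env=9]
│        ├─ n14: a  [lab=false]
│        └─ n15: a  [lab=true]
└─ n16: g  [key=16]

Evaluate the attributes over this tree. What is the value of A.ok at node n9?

20

1. n4.key = 17  [terminal]
2. n5.lab = true  [terminal]
3. n3.ok = false  [a.lab == false]
4. n3.acc = true  [a.lab == true]
5. n3.pre = true  [a.lab == true]
6. n3.val = 27  [g.key + 10]
7. n6.lab = true  [terminal]
8. n8.tag = false  [terminal]
9. n7.pre = false  [f.tag == true]
10. n7.idx = 10  [10]
11. n7.ok = 1  [1]
12. n7.lab = "nn"  ["nn"]
13. n2.pre = true  [not S.ok]
14. n2.idx = 24  [A₁.ok + A₁.idx + 13]
15. n2.ok = 10  [len(A₁.lab) + 8]
16. n2.lab = "pz"  ["pz"]
17. n1.pre = true  [A₁.pre == true]
18. n1.idx = 0  [len(A₁.lab) - 2]
19. n1.ok = 16  [A₁.idx * 2 - 32]
20. n1.lab = "pzy"  [A₁.lab ++ "y"]
21. n10.mk = false  [terminal]
22. n12.ok = 5  [5]
23. n12.env = "ry"  ["ry"]
24. n13.env = 9  [terminal]
25. n14.lab = false  [terminal]
26. n15.lab = true  [terminal]
27. n12.lim = 28  [B.ok + 23]
28. n12.tag = 9  [B.ok + 4]
29. n11.pre = false  [B.tag == B.lim]
30. n11.idx = 17  [B.lim - 11]
31. n11.ok = -3  [B.tag + B.lim - 40]
32. n11.lab = "vr"  ["vr"]
33. n9.pre = false  [A₁.pre == true]
34. n9.idx = -3  [A₁.idx * -1 + 14]
35. n9.ok = 20  [A₁.idx + A₁.ok + 6]
36. n9.lab = "mvr"  ["m" ++ A₁.lab]
37. n16.key = 16  [terminal]
38. n0.ok = false  [A₀.pre == false]
39. n0.acc = false  [A₁.pre == true]
40. n0.pre = true  [A₁.pre or A₀.pre]
41. n0.val = 2  [A₁.ok - 18]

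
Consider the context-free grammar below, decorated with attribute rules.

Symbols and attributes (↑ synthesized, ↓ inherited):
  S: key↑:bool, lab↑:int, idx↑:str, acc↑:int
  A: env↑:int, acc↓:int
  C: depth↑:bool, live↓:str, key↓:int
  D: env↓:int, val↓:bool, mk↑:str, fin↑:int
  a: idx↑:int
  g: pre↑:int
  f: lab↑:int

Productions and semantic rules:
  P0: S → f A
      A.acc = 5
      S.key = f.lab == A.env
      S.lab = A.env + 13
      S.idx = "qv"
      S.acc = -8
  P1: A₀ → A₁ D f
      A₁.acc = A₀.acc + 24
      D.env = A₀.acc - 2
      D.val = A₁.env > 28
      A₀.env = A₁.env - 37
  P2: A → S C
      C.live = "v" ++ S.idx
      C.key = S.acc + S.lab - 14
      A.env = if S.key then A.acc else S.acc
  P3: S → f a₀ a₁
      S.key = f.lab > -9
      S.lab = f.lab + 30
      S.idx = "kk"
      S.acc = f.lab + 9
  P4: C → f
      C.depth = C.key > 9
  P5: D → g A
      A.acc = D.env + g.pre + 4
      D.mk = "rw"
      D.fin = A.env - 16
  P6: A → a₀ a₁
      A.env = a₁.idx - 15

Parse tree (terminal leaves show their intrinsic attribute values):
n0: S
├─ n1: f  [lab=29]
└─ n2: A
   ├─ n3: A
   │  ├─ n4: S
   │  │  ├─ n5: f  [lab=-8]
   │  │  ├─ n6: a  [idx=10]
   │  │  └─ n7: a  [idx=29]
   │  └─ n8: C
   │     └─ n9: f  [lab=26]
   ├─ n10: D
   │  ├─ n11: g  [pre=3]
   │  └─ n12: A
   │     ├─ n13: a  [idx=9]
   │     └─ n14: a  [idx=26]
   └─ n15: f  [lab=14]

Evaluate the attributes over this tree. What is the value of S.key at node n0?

1. n1.lab = 29  [terminal]
2. n2.acc = 5  [5]
3. n3.acc = 29  [A₀.acc + 24]
4. n5.lab = -8  [terminal]
5. n6.idx = 10  [terminal]
6. n7.idx = 29  [terminal]
7. n4.key = true  [f.lab > -9]
8. n4.lab = 22  [f.lab + 30]
9. n4.idx = "kk"  ["kk"]
10. n4.acc = 1  [f.lab + 9]
11. n8.live = "vkk"  ["v" ++ S.idx]
12. n8.key = 9  [S.acc + S.lab - 14]
13. n9.lab = 26  [terminal]
14. n8.depth = false  [C.key > 9]
15. n3.env = 29  [if S.key then A.acc else S.acc]
16. n10.env = 3  [A₀.acc - 2]
17. n10.val = true  [A₁.env > 28]
18. n11.pre = 3  [terminal]
19. n12.acc = 10  [D.env + g.pre + 4]
20. n13.idx = 9  [terminal]
21. n14.idx = 26  [terminal]
22. n12.env = 11  [a₁.idx - 15]
23. n10.mk = "rw"  ["rw"]
24. n10.fin = -5  [A.env - 16]
25. n15.lab = 14  [terminal]
26. n2.env = -8  [A₁.env - 37]
27. n0.key = false  [f.lab == A.env]
28. n0.lab = 5  [A.env + 13]
29. n0.idx = "qv"  ["qv"]
30. n0.acc = -8  [-8]

false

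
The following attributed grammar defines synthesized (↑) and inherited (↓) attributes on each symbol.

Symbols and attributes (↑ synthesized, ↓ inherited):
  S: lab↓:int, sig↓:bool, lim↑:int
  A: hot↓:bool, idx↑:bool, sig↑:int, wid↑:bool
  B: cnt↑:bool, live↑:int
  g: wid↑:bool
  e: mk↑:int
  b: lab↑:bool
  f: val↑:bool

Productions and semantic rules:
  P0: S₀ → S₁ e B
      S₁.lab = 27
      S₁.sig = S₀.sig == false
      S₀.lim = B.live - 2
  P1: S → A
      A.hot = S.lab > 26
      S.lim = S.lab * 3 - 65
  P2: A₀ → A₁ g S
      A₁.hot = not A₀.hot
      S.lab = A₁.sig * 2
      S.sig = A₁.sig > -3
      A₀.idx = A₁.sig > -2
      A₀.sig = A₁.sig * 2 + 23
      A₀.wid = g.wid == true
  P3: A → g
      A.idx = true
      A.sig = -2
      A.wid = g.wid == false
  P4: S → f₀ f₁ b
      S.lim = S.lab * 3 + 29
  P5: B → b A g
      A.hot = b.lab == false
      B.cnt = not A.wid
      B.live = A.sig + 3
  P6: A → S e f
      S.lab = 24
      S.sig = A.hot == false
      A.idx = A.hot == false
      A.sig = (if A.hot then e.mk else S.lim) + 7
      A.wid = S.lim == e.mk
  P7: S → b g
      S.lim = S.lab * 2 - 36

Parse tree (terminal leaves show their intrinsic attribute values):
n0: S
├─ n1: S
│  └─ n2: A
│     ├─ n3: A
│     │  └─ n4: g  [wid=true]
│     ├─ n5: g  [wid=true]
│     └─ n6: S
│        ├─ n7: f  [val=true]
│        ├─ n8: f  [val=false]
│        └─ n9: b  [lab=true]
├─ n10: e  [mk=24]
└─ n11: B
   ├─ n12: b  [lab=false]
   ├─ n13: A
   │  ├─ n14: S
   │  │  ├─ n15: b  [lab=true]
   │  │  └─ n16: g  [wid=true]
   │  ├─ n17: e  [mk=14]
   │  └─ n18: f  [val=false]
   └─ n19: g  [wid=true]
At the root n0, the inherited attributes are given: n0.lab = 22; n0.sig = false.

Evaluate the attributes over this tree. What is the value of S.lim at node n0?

1. n0.lab = 22  [given at root]
2. n0.sig = false  [given at root]
3. n1.lab = 27  [27]
4. n1.sig = true  [S₀.sig == false]
5. n2.hot = true  [S.lab > 26]
6. n3.hot = false  [not A₀.hot]
7. n4.wid = true  [terminal]
8. n3.idx = true  [true]
9. n3.sig = -2  [-2]
10. n3.wid = false  [g.wid == false]
11. n5.wid = true  [terminal]
12. n6.lab = -4  [A₁.sig * 2]
13. n6.sig = true  [A₁.sig > -3]
14. n7.val = true  [terminal]
15. n8.val = false  [terminal]
16. n9.lab = true  [terminal]
17. n6.lim = 17  [S.lab * 3 + 29]
18. n2.idx = false  [A₁.sig > -2]
19. n2.sig = 19  [A₁.sig * 2 + 23]
20. n2.wid = true  [g.wid == true]
21. n1.lim = 16  [S.lab * 3 - 65]
22. n10.mk = 24  [terminal]
23. n12.lab = false  [terminal]
24. n13.hot = true  [b.lab == false]
25. n14.lab = 24  [24]
26. n14.sig = false  [A.hot == false]
27. n15.lab = true  [terminal]
28. n16.wid = true  [terminal]
29. n14.lim = 12  [S.lab * 2 - 36]
30. n17.mk = 14  [terminal]
31. n18.val = false  [terminal]
32. n13.idx = false  [A.hot == false]
33. n13.sig = 21  [(if A.hot then e.mk else S.lim) + 7]
34. n13.wid = false  [S.lim == e.mk]
35. n19.wid = true  [terminal]
36. n11.cnt = true  [not A.wid]
37. n11.live = 24  [A.sig + 3]
38. n0.lim = 22  [B.live - 2]

22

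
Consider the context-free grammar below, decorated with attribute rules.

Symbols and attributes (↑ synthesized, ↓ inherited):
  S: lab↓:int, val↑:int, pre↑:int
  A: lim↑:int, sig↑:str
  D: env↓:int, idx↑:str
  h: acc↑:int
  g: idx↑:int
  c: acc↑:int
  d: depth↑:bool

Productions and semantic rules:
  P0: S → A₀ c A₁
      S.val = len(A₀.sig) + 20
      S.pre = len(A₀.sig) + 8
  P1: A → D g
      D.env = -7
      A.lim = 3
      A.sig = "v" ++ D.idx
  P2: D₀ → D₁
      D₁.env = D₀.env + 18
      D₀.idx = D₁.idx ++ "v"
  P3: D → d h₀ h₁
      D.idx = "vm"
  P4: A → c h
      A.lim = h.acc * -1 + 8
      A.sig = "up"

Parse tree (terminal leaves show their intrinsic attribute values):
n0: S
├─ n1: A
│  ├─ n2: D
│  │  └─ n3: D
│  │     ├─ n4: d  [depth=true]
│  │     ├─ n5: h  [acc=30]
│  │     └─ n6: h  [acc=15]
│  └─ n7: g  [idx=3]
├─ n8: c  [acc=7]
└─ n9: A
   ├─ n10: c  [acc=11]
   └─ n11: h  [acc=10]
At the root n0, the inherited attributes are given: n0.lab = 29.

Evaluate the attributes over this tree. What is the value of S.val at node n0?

1. n0.lab = 29  [given at root]
2. n2.env = -7  [-7]
3. n3.env = 11  [D₀.env + 18]
4. n4.depth = true  [terminal]
5. n5.acc = 30  [terminal]
6. n6.acc = 15  [terminal]
7. n3.idx = "vm"  ["vm"]
8. n2.idx = "vmv"  [D₁.idx ++ "v"]
9. n7.idx = 3  [terminal]
10. n1.lim = 3  [3]
11. n1.sig = "vvmv"  ["v" ++ D.idx]
12. n8.acc = 7  [terminal]
13. n10.acc = 11  [terminal]
14. n11.acc = 10  [terminal]
15. n9.lim = -2  [h.acc * -1 + 8]
16. n9.sig = "up"  ["up"]
17. n0.val = 24  [len(A₀.sig) + 20]
18. n0.pre = 12  [len(A₀.sig) + 8]

24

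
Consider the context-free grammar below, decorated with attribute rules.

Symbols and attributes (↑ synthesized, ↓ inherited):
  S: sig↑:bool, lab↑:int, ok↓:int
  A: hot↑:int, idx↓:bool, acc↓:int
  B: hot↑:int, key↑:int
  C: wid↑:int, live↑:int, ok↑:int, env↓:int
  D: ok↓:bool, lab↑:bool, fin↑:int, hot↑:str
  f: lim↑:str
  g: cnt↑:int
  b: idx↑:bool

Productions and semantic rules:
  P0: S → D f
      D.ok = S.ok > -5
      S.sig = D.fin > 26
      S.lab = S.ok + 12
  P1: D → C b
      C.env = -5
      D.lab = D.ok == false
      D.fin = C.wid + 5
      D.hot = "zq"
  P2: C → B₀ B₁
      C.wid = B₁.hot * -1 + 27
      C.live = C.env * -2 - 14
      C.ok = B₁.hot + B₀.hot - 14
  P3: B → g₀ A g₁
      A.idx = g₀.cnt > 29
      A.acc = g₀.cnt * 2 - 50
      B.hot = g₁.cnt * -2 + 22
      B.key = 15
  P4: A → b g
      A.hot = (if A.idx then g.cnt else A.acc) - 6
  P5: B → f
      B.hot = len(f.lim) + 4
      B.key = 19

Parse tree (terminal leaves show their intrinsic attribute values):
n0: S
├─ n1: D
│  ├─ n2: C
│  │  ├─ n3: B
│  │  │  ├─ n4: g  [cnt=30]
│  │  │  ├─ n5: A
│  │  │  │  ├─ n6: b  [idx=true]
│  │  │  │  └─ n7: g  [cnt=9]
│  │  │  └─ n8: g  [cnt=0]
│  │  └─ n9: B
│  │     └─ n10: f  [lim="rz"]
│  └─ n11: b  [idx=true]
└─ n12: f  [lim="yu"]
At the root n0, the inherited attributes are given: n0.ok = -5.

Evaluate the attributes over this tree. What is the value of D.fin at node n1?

1. n0.ok = -5  [given at root]
2. n1.ok = false  [S.ok > -5]
3. n2.env = -5  [-5]
4. n4.cnt = 30  [terminal]
5. n5.idx = true  [g₀.cnt > 29]
6. n5.acc = 10  [g₀.cnt * 2 - 50]
7. n6.idx = true  [terminal]
8. n7.cnt = 9  [terminal]
9. n5.hot = 3  [(if A.idx then g.cnt else A.acc) - 6]
10. n8.cnt = 0  [terminal]
11. n3.hot = 22  [g₁.cnt * -2 + 22]
12. n3.key = 15  [15]
13. n10.lim = "rz"  [terminal]
14. n9.hot = 6  [len(f.lim) + 4]
15. n9.key = 19  [19]
16. n2.wid = 21  [B₁.hot * -1 + 27]
17. n2.live = -4  [C.env * -2 - 14]
18. n2.ok = 14  [B₁.hot + B₀.hot - 14]
19. n11.idx = true  [terminal]
20. n1.lab = true  [D.ok == false]
21. n1.fin = 26  [C.wid + 5]
22. n1.hot = "zq"  ["zq"]
23. n12.lim = "yu"  [terminal]
24. n0.sig = false  [D.fin > 26]
25. n0.lab = 7  [S.ok + 12]

26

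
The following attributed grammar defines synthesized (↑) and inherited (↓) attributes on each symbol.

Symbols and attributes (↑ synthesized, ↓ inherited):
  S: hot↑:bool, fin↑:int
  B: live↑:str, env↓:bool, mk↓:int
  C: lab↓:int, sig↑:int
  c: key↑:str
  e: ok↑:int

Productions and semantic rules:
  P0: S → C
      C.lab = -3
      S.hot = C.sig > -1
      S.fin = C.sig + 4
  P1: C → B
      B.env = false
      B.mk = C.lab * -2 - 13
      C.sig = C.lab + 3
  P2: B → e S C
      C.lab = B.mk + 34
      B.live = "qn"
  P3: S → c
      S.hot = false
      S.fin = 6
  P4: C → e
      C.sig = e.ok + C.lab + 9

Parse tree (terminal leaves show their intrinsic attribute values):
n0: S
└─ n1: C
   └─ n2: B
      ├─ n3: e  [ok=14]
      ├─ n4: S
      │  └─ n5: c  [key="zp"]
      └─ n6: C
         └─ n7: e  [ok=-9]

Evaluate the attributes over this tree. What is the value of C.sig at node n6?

1. n1.lab = -3  [-3]
2. n2.env = false  [false]
3. n2.mk = -7  [C.lab * -2 - 13]
4. n3.ok = 14  [terminal]
5. n5.key = "zp"  [terminal]
6. n4.hot = false  [false]
7. n4.fin = 6  [6]
8. n6.lab = 27  [B.mk + 34]
9. n7.ok = -9  [terminal]
10. n6.sig = 27  [e.ok + C.lab + 9]
11. n2.live = "qn"  ["qn"]
12. n1.sig = 0  [C.lab + 3]
13. n0.hot = true  [C.sig > -1]
14. n0.fin = 4  [C.sig + 4]

27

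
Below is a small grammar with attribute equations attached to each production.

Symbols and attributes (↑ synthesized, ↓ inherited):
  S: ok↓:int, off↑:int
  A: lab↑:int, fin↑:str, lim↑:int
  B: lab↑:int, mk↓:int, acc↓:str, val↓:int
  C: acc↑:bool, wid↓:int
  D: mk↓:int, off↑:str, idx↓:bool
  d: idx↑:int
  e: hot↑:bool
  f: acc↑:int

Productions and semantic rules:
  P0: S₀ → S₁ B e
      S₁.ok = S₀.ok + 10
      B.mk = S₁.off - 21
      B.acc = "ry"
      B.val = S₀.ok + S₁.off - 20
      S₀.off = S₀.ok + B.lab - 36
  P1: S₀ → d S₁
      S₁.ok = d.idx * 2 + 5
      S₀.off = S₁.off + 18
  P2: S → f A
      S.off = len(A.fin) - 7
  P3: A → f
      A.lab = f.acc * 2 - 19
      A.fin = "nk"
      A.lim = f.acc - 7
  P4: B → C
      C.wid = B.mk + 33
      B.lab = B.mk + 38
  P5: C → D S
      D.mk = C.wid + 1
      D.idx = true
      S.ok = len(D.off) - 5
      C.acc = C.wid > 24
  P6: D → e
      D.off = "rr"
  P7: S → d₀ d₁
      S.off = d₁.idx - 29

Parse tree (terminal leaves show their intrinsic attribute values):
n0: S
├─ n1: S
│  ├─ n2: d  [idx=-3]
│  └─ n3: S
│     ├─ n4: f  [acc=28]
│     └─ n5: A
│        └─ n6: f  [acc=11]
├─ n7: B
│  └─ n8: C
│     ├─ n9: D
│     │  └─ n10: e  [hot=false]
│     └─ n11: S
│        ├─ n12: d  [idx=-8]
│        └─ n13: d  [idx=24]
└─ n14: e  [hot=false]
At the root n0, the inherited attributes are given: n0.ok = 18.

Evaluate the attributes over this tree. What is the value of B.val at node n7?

11

1. n0.ok = 18  [given at root]
2. n1.ok = 28  [S₀.ok + 10]
3. n2.idx = -3  [terminal]
4. n3.ok = -1  [d.idx * 2 + 5]
5. n4.acc = 28  [terminal]
6. n6.acc = 11  [terminal]
7. n5.lab = 3  [f.acc * 2 - 19]
8. n5.fin = "nk"  ["nk"]
9. n5.lim = 4  [f.acc - 7]
10. n3.off = -5  [len(A.fin) - 7]
11. n1.off = 13  [S₁.off + 18]
12. n7.mk = -8  [S₁.off - 21]
13. n7.acc = "ry"  ["ry"]
14. n7.val = 11  [S₀.ok + S₁.off - 20]
15. n8.wid = 25  [B.mk + 33]
16. n9.mk = 26  [C.wid + 1]
17. n9.idx = true  [true]
18. n10.hot = false  [terminal]
19. n9.off = "rr"  ["rr"]
20. n11.ok = -3  [len(D.off) - 5]
21. n12.idx = -8  [terminal]
22. n13.idx = 24  [terminal]
23. n11.off = -5  [d₁.idx - 29]
24. n8.acc = true  [C.wid > 24]
25. n7.lab = 30  [B.mk + 38]
26. n14.hot = false  [terminal]
27. n0.off = 12  [S₀.ok + B.lab - 36]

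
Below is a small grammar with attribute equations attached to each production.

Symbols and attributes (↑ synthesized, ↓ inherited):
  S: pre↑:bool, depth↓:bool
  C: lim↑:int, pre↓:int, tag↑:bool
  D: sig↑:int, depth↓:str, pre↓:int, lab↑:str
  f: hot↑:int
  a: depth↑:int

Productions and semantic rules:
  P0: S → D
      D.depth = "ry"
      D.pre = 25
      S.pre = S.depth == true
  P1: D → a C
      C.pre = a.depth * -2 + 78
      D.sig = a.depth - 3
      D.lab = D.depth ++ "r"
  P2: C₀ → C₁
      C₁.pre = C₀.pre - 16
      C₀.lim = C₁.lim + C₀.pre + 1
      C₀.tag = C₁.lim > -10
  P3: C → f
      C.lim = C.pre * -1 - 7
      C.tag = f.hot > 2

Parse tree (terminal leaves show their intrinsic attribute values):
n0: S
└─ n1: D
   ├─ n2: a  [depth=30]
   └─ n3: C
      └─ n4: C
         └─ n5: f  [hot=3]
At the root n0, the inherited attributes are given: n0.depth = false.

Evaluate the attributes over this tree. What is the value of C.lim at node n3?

1. n0.depth = false  [given at root]
2. n1.depth = "ry"  ["ry"]
3. n1.pre = 25  [25]
4. n2.depth = 30  [terminal]
5. n3.pre = 18  [a.depth * -2 + 78]
6. n4.pre = 2  [C₀.pre - 16]
7. n5.hot = 3  [terminal]
8. n4.lim = -9  [C.pre * -1 - 7]
9. n4.tag = true  [f.hot > 2]
10. n3.lim = 10  [C₁.lim + C₀.pre + 1]
11. n3.tag = true  [C₁.lim > -10]
12. n1.sig = 27  [a.depth - 3]
13. n1.lab = "ryr"  [D.depth ++ "r"]
14. n0.pre = false  [S.depth == true]

10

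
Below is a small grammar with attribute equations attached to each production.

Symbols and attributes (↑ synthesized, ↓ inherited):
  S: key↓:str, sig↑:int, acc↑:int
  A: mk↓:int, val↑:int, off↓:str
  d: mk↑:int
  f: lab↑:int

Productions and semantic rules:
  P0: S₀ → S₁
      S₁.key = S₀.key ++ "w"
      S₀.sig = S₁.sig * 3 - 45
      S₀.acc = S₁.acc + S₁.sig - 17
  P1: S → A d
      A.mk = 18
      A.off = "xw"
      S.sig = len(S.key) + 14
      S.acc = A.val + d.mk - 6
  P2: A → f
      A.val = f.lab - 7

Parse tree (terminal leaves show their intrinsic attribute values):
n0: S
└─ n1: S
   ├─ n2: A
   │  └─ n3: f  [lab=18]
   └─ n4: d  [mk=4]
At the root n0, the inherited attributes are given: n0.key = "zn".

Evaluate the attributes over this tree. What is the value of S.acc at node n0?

9

1. n0.key = "zn"  [given at root]
2. n1.key = "znw"  [S₀.key ++ "w"]
3. n2.mk = 18  [18]
4. n2.off = "xw"  ["xw"]
5. n3.lab = 18  [terminal]
6. n2.val = 11  [f.lab - 7]
7. n4.mk = 4  [terminal]
8. n1.sig = 17  [len(S.key) + 14]
9. n1.acc = 9  [A.val + d.mk - 6]
10. n0.sig = 6  [S₁.sig * 3 - 45]
11. n0.acc = 9  [S₁.acc + S₁.sig - 17]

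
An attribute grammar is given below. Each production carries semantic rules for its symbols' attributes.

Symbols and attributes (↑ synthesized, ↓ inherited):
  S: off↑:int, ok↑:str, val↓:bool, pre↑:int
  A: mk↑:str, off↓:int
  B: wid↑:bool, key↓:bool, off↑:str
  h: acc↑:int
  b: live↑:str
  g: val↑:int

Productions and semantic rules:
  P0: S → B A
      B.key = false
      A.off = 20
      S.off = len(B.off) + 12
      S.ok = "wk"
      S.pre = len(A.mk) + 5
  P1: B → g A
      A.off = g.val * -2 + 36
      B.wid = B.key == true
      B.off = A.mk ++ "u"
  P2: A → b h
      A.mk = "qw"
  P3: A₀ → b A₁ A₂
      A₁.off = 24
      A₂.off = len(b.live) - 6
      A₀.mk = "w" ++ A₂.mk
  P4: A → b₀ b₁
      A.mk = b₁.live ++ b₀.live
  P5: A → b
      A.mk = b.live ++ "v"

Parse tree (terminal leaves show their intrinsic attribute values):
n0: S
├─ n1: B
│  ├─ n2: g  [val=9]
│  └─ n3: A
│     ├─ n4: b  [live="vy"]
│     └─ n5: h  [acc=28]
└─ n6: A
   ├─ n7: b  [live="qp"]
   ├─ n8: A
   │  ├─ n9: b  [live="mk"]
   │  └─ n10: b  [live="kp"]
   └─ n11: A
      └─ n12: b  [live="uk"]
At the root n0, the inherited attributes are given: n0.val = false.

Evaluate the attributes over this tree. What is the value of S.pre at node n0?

1. n0.val = false  [given at root]
2. n1.key = false  [false]
3. n2.val = 9  [terminal]
4. n3.off = 18  [g.val * -2 + 36]
5. n4.live = "vy"  [terminal]
6. n5.acc = 28  [terminal]
7. n3.mk = "qw"  ["qw"]
8. n1.wid = false  [B.key == true]
9. n1.off = "qwu"  [A.mk ++ "u"]
10. n6.off = 20  [20]
11. n7.live = "qp"  [terminal]
12. n8.off = 24  [24]
13. n9.live = "mk"  [terminal]
14. n10.live = "kp"  [terminal]
15. n8.mk = "kpmk"  [b₁.live ++ b₀.live]
16. n11.off = -4  [len(b.live) - 6]
17. n12.live = "uk"  [terminal]
18. n11.mk = "ukv"  [b.live ++ "v"]
19. n6.mk = "wukv"  ["w" ++ A₂.mk]
20. n0.off = 15  [len(B.off) + 12]
21. n0.ok = "wk"  ["wk"]
22. n0.pre = 9  [len(A.mk) + 5]

9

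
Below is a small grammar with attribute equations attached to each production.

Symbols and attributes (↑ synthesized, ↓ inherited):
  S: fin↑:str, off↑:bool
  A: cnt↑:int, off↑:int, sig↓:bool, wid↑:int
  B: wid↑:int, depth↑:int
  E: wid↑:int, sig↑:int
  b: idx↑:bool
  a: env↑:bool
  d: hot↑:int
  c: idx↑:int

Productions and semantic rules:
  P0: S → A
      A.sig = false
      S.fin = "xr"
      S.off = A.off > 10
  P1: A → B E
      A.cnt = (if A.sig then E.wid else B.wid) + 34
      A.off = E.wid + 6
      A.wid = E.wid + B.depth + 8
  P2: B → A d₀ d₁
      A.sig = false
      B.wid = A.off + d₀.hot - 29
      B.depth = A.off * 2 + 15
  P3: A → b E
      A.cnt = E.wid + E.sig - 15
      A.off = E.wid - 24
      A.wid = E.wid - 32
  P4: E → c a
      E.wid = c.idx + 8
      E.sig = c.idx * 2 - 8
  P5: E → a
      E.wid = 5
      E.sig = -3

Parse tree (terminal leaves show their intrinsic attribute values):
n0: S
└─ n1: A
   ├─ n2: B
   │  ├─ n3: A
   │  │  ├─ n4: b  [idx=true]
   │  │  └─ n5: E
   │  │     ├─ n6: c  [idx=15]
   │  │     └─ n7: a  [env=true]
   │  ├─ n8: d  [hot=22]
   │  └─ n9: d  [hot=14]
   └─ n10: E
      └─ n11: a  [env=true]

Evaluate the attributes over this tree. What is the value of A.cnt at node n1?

1. n1.sig = false  [false]
2. n3.sig = false  [false]
3. n4.idx = true  [terminal]
4. n6.idx = 15  [terminal]
5. n7.env = true  [terminal]
6. n5.wid = 23  [c.idx + 8]
7. n5.sig = 22  [c.idx * 2 - 8]
8. n3.cnt = 30  [E.wid + E.sig - 15]
9. n3.off = -1  [E.wid - 24]
10. n3.wid = -9  [E.wid - 32]
11. n8.hot = 22  [terminal]
12. n9.hot = 14  [terminal]
13. n2.wid = -8  [A.off + d₀.hot - 29]
14. n2.depth = 13  [A.off * 2 + 15]
15. n11.env = true  [terminal]
16. n10.wid = 5  [5]
17. n10.sig = -3  [-3]
18. n1.cnt = 26  [(if A.sig then E.wid else B.wid) + 34]
19. n1.off = 11  [E.wid + 6]
20. n1.wid = 26  [E.wid + B.depth + 8]
21. n0.fin = "xr"  ["xr"]
22. n0.off = true  [A.off > 10]

26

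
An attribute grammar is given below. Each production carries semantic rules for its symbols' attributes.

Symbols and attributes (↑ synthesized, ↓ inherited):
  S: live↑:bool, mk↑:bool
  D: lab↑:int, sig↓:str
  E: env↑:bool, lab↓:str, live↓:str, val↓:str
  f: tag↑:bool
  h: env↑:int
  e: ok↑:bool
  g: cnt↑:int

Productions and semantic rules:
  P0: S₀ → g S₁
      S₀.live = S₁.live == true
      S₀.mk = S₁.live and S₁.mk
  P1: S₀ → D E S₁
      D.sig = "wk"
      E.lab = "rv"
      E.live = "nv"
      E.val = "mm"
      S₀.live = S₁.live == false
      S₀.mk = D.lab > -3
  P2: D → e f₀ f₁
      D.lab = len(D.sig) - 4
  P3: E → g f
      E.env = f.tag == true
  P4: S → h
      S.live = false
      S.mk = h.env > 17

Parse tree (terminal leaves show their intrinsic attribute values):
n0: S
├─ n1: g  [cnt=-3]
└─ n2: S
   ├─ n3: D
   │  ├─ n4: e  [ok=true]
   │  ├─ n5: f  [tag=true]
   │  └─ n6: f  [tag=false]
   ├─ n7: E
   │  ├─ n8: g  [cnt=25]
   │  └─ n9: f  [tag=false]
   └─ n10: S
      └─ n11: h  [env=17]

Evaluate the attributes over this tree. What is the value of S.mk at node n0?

true

1. n1.cnt = -3  [terminal]
2. n3.sig = "wk"  ["wk"]
3. n4.ok = true  [terminal]
4. n5.tag = true  [terminal]
5. n6.tag = false  [terminal]
6. n3.lab = -2  [len(D.sig) - 4]
7. n7.lab = "rv"  ["rv"]
8. n7.live = "nv"  ["nv"]
9. n7.val = "mm"  ["mm"]
10. n8.cnt = 25  [terminal]
11. n9.tag = false  [terminal]
12. n7.env = false  [f.tag == true]
13. n11.env = 17  [terminal]
14. n10.live = false  [false]
15. n10.mk = false  [h.env > 17]
16. n2.live = true  [S₁.live == false]
17. n2.mk = true  [D.lab > -3]
18. n0.live = true  [S₁.live == true]
19. n0.mk = true  [S₁.live and S₁.mk]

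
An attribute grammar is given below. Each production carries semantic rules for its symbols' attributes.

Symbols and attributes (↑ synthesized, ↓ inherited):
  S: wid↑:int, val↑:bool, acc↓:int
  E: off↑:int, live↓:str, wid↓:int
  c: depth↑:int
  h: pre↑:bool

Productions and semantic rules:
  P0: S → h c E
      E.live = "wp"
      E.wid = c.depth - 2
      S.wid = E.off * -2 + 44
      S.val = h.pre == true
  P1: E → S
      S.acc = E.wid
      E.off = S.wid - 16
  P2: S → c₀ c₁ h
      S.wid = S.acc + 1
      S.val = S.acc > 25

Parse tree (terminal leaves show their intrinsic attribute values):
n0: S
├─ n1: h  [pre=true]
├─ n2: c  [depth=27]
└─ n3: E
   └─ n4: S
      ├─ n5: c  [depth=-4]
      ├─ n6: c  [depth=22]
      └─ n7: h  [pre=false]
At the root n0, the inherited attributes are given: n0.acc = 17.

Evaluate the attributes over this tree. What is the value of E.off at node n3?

10

1. n0.acc = 17  [given at root]
2. n1.pre = true  [terminal]
3. n2.depth = 27  [terminal]
4. n3.live = "wp"  ["wp"]
5. n3.wid = 25  [c.depth - 2]
6. n4.acc = 25  [E.wid]
7. n5.depth = -4  [terminal]
8. n6.depth = 22  [terminal]
9. n7.pre = false  [terminal]
10. n4.wid = 26  [S.acc + 1]
11. n4.val = false  [S.acc > 25]
12. n3.off = 10  [S.wid - 16]
13. n0.wid = 24  [E.off * -2 + 44]
14. n0.val = true  [h.pre == true]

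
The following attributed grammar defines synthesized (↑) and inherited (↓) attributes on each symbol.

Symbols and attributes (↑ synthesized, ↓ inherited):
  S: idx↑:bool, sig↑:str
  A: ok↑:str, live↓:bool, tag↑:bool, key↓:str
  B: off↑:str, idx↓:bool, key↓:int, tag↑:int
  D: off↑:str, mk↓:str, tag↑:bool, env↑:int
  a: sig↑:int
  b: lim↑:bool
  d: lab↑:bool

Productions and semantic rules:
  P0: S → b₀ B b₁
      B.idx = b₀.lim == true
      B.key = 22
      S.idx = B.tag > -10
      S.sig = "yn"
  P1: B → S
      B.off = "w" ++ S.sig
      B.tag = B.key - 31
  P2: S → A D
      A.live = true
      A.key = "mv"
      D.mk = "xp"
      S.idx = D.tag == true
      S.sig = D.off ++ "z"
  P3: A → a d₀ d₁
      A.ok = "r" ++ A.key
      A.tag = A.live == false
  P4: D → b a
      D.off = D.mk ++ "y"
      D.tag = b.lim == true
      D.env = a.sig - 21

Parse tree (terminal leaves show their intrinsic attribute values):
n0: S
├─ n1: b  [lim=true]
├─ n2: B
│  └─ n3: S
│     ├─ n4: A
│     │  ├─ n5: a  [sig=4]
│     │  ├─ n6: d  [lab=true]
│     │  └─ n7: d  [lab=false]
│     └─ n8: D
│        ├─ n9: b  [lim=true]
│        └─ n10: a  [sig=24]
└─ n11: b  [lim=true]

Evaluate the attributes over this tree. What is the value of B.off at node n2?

1. n1.lim = true  [terminal]
2. n2.idx = true  [b₀.lim == true]
3. n2.key = 22  [22]
4. n4.live = true  [true]
5. n4.key = "mv"  ["mv"]
6. n5.sig = 4  [terminal]
7. n6.lab = true  [terminal]
8. n7.lab = false  [terminal]
9. n4.ok = "rmv"  ["r" ++ A.key]
10. n4.tag = false  [A.live == false]
11. n8.mk = "xp"  ["xp"]
12. n9.lim = true  [terminal]
13. n10.sig = 24  [terminal]
14. n8.off = "xpy"  [D.mk ++ "y"]
15. n8.tag = true  [b.lim == true]
16. n8.env = 3  [a.sig - 21]
17. n3.idx = true  [D.tag == true]
18. n3.sig = "xpyz"  [D.off ++ "z"]
19. n2.off = "wxpyz"  ["w" ++ S.sig]
20. n2.tag = -9  [B.key - 31]
21. n11.lim = true  [terminal]
22. n0.idx = true  [B.tag > -10]
23. n0.sig = "yn"  ["yn"]

"wxpyz"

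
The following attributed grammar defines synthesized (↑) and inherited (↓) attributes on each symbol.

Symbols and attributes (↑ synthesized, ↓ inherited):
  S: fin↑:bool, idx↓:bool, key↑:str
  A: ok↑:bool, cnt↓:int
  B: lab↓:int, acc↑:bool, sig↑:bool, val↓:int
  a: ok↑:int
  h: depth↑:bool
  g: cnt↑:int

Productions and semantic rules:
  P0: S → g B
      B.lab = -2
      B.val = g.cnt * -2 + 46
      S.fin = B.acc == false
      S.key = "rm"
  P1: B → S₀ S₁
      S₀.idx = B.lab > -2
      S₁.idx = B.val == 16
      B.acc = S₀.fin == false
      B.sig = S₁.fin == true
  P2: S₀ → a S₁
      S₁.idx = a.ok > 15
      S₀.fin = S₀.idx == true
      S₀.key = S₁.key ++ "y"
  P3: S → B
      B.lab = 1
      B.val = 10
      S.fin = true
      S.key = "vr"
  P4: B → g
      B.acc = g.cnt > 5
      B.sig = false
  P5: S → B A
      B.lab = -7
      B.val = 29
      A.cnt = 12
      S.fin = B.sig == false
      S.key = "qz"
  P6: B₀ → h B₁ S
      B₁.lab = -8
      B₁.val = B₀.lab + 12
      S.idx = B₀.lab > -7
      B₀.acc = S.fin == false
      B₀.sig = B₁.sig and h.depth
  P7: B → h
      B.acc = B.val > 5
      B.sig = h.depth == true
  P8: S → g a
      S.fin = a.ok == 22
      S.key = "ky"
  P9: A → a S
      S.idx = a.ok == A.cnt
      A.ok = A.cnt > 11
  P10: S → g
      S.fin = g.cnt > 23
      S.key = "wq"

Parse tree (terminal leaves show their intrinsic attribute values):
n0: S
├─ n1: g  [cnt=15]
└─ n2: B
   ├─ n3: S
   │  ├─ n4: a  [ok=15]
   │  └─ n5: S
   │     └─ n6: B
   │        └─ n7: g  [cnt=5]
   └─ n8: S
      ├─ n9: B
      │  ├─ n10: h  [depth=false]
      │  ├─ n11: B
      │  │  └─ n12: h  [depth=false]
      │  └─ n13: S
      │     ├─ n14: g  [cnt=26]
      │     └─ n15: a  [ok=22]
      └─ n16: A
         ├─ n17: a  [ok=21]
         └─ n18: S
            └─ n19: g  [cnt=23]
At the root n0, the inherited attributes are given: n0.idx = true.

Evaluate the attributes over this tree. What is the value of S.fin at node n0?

1. n0.idx = true  [given at root]
2. n1.cnt = 15  [terminal]
3. n2.lab = -2  [-2]
4. n2.val = 16  [g.cnt * -2 + 46]
5. n3.idx = false  [B.lab > -2]
6. n4.ok = 15  [terminal]
7. n5.idx = false  [a.ok > 15]
8. n6.lab = 1  [1]
9. n6.val = 10  [10]
10. n7.cnt = 5  [terminal]
11. n6.acc = false  [g.cnt > 5]
12. n6.sig = false  [false]
13. n5.fin = true  [true]
14. n5.key = "vr"  ["vr"]
15. n3.fin = false  [S₀.idx == true]
16. n3.key = "vry"  [S₁.key ++ "y"]
17. n8.idx = true  [B.val == 16]
18. n9.lab = -7  [-7]
19. n9.val = 29  [29]
20. n10.depth = false  [terminal]
21. n11.lab = -8  [-8]
22. n11.val = 5  [B₀.lab + 12]
23. n12.depth = false  [terminal]
24. n11.acc = false  [B.val > 5]
25. n11.sig = false  [h.depth == true]
26. n13.idx = false  [B₀.lab > -7]
27. n14.cnt = 26  [terminal]
28. n15.ok = 22  [terminal]
29. n13.fin = true  [a.ok == 22]
30. n13.key = "ky"  ["ky"]
31. n9.acc = false  [S.fin == false]
32. n9.sig = false  [B₁.sig and h.depth]
33. n16.cnt = 12  [12]
34. n17.ok = 21  [terminal]
35. n18.idx = false  [a.ok == A.cnt]
36. n19.cnt = 23  [terminal]
37. n18.fin = false  [g.cnt > 23]
38. n18.key = "wq"  ["wq"]
39. n16.ok = true  [A.cnt > 11]
40. n8.fin = true  [B.sig == false]
41. n8.key = "qz"  ["qz"]
42. n2.acc = true  [S₀.fin == false]
43. n2.sig = true  [S₁.fin == true]
44. n0.fin = false  [B.acc == false]
45. n0.key = "rm"  ["rm"]

false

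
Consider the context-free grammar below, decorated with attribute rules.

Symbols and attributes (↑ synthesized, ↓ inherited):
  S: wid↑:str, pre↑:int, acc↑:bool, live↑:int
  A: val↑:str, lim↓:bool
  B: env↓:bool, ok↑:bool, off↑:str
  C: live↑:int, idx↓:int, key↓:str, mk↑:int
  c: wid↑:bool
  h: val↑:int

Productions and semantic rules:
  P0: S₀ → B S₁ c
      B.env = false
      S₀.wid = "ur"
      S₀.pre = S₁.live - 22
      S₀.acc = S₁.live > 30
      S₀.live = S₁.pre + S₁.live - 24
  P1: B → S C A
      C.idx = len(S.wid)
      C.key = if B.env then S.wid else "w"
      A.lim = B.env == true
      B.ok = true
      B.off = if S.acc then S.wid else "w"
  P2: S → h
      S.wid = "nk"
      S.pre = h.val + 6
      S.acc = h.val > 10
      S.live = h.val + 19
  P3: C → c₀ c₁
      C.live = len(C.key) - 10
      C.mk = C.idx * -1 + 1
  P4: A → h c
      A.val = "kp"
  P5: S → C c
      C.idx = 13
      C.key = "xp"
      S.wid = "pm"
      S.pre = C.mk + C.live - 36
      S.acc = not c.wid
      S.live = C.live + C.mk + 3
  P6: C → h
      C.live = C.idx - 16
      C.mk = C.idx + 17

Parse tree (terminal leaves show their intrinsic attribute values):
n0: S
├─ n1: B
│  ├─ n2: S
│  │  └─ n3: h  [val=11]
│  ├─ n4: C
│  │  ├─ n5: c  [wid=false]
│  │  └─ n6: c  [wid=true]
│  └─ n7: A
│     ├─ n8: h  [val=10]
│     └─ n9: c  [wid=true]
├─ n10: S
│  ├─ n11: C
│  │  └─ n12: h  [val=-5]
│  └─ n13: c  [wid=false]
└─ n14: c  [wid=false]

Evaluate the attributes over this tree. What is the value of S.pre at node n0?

8

1. n1.env = false  [false]
2. n3.val = 11  [terminal]
3. n2.wid = "nk"  ["nk"]
4. n2.pre = 17  [h.val + 6]
5. n2.acc = true  [h.val > 10]
6. n2.live = 30  [h.val + 19]
7. n4.idx = 2  [len(S.wid)]
8. n4.key = "w"  [if B.env then S.wid else "w"]
9. n5.wid = false  [terminal]
10. n6.wid = true  [terminal]
11. n4.live = -9  [len(C.key) - 10]
12. n4.mk = -1  [C.idx * -1 + 1]
13. n7.lim = false  [B.env == true]
14. n8.val = 10  [terminal]
15. n9.wid = true  [terminal]
16. n7.val = "kp"  ["kp"]
17. n1.ok = true  [true]
18. n1.off = "nk"  [if S.acc then S.wid else "w"]
19. n11.idx = 13  [13]
20. n11.key = "xp"  ["xp"]
21. n12.val = -5  [terminal]
22. n11.live = -3  [C.idx - 16]
23. n11.mk = 30  [C.idx + 17]
24. n13.wid = false  [terminal]
25. n10.wid = "pm"  ["pm"]
26. n10.pre = -9  [C.mk + C.live - 36]
27. n10.acc = true  [not c.wid]
28. n10.live = 30  [C.live + C.mk + 3]
29. n14.wid = false  [terminal]
30. n0.wid = "ur"  ["ur"]
31. n0.pre = 8  [S₁.live - 22]
32. n0.acc = false  [S₁.live > 30]
33. n0.live = -3  [S₁.pre + S₁.live - 24]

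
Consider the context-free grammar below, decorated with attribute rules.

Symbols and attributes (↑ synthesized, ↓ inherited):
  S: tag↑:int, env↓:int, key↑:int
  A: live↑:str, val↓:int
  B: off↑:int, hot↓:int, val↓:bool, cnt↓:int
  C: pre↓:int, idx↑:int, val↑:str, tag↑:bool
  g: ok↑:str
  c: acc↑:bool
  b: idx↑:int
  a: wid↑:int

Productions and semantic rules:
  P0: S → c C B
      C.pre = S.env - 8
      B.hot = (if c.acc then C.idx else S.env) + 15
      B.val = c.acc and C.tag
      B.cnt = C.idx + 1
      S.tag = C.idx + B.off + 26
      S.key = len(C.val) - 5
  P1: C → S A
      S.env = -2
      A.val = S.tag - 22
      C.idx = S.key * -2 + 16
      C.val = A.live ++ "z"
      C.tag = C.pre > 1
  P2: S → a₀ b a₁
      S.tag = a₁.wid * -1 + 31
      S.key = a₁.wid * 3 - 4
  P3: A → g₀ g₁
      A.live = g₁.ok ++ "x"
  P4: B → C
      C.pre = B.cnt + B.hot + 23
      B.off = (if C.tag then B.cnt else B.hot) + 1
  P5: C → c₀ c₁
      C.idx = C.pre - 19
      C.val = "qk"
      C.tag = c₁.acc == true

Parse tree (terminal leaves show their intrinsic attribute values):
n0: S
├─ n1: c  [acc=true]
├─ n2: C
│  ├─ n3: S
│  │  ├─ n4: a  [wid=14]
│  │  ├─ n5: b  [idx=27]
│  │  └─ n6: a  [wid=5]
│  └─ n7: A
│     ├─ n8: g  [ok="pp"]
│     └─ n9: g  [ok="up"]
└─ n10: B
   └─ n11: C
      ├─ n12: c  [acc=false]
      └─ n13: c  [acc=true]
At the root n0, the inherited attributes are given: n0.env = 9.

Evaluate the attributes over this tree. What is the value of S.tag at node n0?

16

1. n0.env = 9  [given at root]
2. n1.acc = true  [terminal]
3. n2.pre = 1  [S.env - 8]
4. n3.env = -2  [-2]
5. n4.wid = 14  [terminal]
6. n5.idx = 27  [terminal]
7. n6.wid = 5  [terminal]
8. n3.tag = 26  [a₁.wid * -1 + 31]
9. n3.key = 11  [a₁.wid * 3 - 4]
10. n7.val = 4  [S.tag - 22]
11. n8.ok = "pp"  [terminal]
12. n9.ok = "up"  [terminal]
13. n7.live = "upx"  [g₁.ok ++ "x"]
14. n2.idx = -6  [S.key * -2 + 16]
15. n2.val = "upxz"  [A.live ++ "z"]
16. n2.tag = false  [C.pre > 1]
17. n10.hot = 9  [(if c.acc then C.idx else S.env) + 15]
18. n10.val = false  [c.acc and C.tag]
19. n10.cnt = -5  [C.idx + 1]
20. n11.pre = 27  [B.cnt + B.hot + 23]
21. n12.acc = false  [terminal]
22. n13.acc = true  [terminal]
23. n11.idx = 8  [C.pre - 19]
24. n11.val = "qk"  ["qk"]
25. n11.tag = true  [c₁.acc == true]
26. n10.off = -4  [(if C.tag then B.cnt else B.hot) + 1]
27. n0.tag = 16  [C.idx + B.off + 26]
28. n0.key = -1  [len(C.val) - 5]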